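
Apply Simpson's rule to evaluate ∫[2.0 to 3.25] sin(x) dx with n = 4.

f(x) = sin(x)
a = 2.0, b = 3.25, n = 4
h = (b - a)/n = 0.312500

Simpson's rule: (h/3)[f(x₀) + 4f(x₁) + 2f(x₂) + ... + f(xₙ)]

x_0 = 2.0000, f(x_0) = 0.909297, coefficient = 1
x_1 = 2.3125, f(x_1) = 0.737319, coefficient = 4
x_2 = 2.6250, f(x_2) = 0.493920, coefficient = 2
x_3 = 2.9375, f(x_3) = 0.202679, coefficient = 4
x_4 = 3.2500, f(x_4) = -0.108195, coefficient = 1

I ≈ (0.312500/3) × 5.548933 = 0.578014
Exact value: 0.577983
Error: 0.000031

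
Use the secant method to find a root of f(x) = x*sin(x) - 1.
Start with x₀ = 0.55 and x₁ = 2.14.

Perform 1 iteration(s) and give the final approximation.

f(x) = x*sin(x) - 1
x₀ = 0.55, x₁ = 2.14

Secant formula: x_{n+1} = x_n - f(x_n)(x_n - x_{n-1})/(f(x_n) - f(x_{n-1}))

Iteration 1:
  f(0.550000) = -0.712522
  f(2.140000) = 0.802587
  x_2 = 2.140000 - 0.802587×(2.140000 - 0.550000)/(0.802587 - (-0.712522))
       = 1.297742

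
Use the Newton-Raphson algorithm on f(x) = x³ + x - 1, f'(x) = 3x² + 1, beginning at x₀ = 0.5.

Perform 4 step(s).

f(x) = x³ + x - 1
f'(x) = 3x² + 1
x₀ = 0.5

Newton-Raphson formula: x_{n+1} = x_n - f(x_n)/f'(x_n)

Iteration 1:
  f(0.500000) = -0.375000
  f'(0.500000) = 1.750000
  x_1 = 0.500000 - (-0.375000)/1.750000 = 0.714286
Iteration 2:
  f(0.714286) = 0.078717
  f'(0.714286) = 2.530612
  x_2 = 0.714286 - 0.078717/2.530612 = 0.683180
Iteration 3:
  f(0.683180) = 0.002043
  f'(0.683180) = 2.400204
  x_3 = 0.683180 - 0.002043/2.400204 = 0.682328
Iteration 4:
  f(0.682328) = 0.000001
  f'(0.682328) = 2.396716
  x_4 = 0.682328 - 0.000001/2.396716 = 0.682328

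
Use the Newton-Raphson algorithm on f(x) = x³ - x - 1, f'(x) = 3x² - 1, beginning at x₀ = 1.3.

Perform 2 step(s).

f(x) = x³ - x - 1
f'(x) = 3x² - 1
x₀ = 1.3

Newton-Raphson formula: x_{n+1} = x_n - f(x_n)/f'(x_n)

Iteration 1:
  f(1.300000) = -0.103000
  f'(1.300000) = 4.070000
  x_1 = 1.300000 - (-0.103000)/4.070000 = 1.325307
Iteration 2:
  f(1.325307) = 0.002514
  f'(1.325307) = 4.269317
  x_2 = 1.325307 - 0.002514/4.269317 = 1.324718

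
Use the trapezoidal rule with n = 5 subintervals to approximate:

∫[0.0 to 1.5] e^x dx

f(x) = e^x
a = 0.0, b = 1.5, n = 5
h = (b - a)/n = 0.300000

Trapezoidal rule: (h/2)[f(x₀) + 2f(x₁) + 2f(x₂) + ... + f(xₙ)]

x_0 = 0.0000, f(x_0) = 1.000000, coefficient = 1
x_1 = 0.3000, f(x_1) = 1.349859, coefficient = 2
x_2 = 0.6000, f(x_2) = 1.822119, coefficient = 2
x_3 = 0.9000, f(x_3) = 2.459603, coefficient = 2
x_4 = 1.2000, f(x_4) = 3.320117, coefficient = 2
x_5 = 1.5000, f(x_5) = 4.481689, coefficient = 1

I ≈ (0.300000/2) × 23.385084 = 3.507763
Exact value: 3.481689
Error: 0.026074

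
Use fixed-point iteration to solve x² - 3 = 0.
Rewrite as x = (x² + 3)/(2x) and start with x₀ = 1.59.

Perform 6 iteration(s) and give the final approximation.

Equation: x² - 3 = 0
Fixed-point form: x = (x² + 3)/(2x)
x₀ = 1.59

x_1 = g(1.590000) = 1.738396
x_2 = g(1.738396) = 1.732062
x_3 = g(1.732062) = 1.732051
x_4 = g(1.732051) = 1.732051
x_5 = g(1.732051) = 1.732051
x_6 = g(1.732051) = 1.732051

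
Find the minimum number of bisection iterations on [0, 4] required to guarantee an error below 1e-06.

We need (b-a)/2^n ≤ 1e-06
(4 - 0)/2^n ≤ 1e-06
4/2^n ≤ 1e-06
2^n ≥ 4000000
n ≥ log₂(4000000) = 21.93
n ≥ 22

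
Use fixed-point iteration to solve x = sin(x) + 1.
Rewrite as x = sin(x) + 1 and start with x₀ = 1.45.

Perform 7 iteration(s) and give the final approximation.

Equation: x = sin(x) + 1
Fixed-point form: x = sin(x) + 1
x₀ = 1.45

x_1 = g(1.450000) = 1.992713
x_2 = g(1.992713) = 1.912306
x_3 = g(1.912306) = 1.942250
x_4 = g(1.942250) = 1.931801
x_5 = g(1.931801) = 1.935543
x_6 = g(1.935543) = 1.934214
x_7 = g(1.934214) = 1.934687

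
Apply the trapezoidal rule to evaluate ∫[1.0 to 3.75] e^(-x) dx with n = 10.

f(x) = e^(-x)
a = 1.0, b = 3.75, n = 10
h = (b - a)/n = 0.275000

Trapezoidal rule: (h/2)[f(x₀) + 2f(x₁) + 2f(x₂) + ... + f(xₙ)]

x_0 = 1.0000, f(x_0) = 0.367879, coefficient = 1
x_1 = 1.2750, f(x_1) = 0.279431, coefficient = 2
x_2 = 1.5500, f(x_2) = 0.212248, coefficient = 2
x_3 = 1.8250, f(x_3) = 0.161218, coefficient = 2
x_4 = 2.1000, f(x_4) = 0.122456, coefficient = 2
x_5 = 2.3750, f(x_5) = 0.093014, coefficient = 2
x_6 = 2.6500, f(x_6) = 0.070651, coefficient = 2
x_7 = 2.9250, f(x_7) = 0.053665, coefficient = 2
x_8 = 3.2000, f(x_8) = 0.040762, coefficient = 2
x_9 = 3.4750, f(x_9) = 0.030962, coefficient = 2
x_10 = 3.7500, f(x_10) = 0.023518, coefficient = 1

I ≈ (0.275000/2) × 2.520212 = 0.346529
Exact value: 0.344362
Error: 0.002167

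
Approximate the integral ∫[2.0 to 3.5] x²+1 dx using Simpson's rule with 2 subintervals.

f(x) = x²+1
a = 2.0, b = 3.5, n = 2
h = (b - a)/n = 0.750000

Simpson's rule: (h/3)[f(x₀) + 4f(x₁) + 2f(x₂) + ... + f(xₙ)]

x_0 = 2.0000, f(x_0) = 5.000000, coefficient = 1
x_1 = 2.7500, f(x_1) = 8.562500, coefficient = 4
x_2 = 3.5000, f(x_2) = 13.250000, coefficient = 1

I ≈ (0.750000/3) × 52.500000 = 13.125000
Exact value: 13.125000
Error: 0.000000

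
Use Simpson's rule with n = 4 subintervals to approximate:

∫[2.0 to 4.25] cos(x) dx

f(x) = cos(x)
a = 2.0, b = 4.25, n = 4
h = (b - a)/n = 0.562500

Simpson's rule: (h/3)[f(x₀) + 4f(x₁) + 2f(x₂) + ... + f(xₙ)]

x_0 = 2.0000, f(x_0) = -0.416147, coefficient = 1
x_1 = 2.5625, f(x_1) = -0.836960, coefficient = 4
x_2 = 3.1250, f(x_2) = -0.999862, coefficient = 2
x_3 = 3.6875, f(x_3) = -0.854657, coefficient = 4
x_4 = 4.2500, f(x_4) = -0.446087, coefficient = 1

I ≈ (0.562500/3) × -9.628423 = -1.805329
Exact value: -1.804287
Error: 0.001043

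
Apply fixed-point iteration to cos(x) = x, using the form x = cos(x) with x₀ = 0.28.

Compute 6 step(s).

Equation: cos(x) = x
Fixed-point form: x = cos(x)
x₀ = 0.28

x_1 = g(0.280000) = 0.961055
x_2 = g(0.961055) = 0.572655
x_3 = g(0.572655) = 0.840465
x_4 = g(0.840465) = 0.667116
x_5 = g(0.667116) = 0.785609
x_6 = g(0.785609) = 0.706958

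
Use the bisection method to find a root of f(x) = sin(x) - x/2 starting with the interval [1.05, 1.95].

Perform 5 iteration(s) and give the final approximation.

f(x) = sin(x) - x/2
Initial interval: [1.05, 1.95]

Iteration 1:
  c_1 = (1.050000 + 1.950000)/2 = 1.500000
  f(c_1) = f(1.500000) = 0.247495
  f(a) × f(c) ≥ 0, new interval: [1.500000, 1.950000]
Iteration 2:
  c_2 = (1.500000 + 1.950000)/2 = 1.725000
  f(c_2) = f(1.725000) = 0.125634
  f(a) × f(c) ≥ 0, new interval: [1.725000, 1.950000]
Iteration 3:
  c_3 = (1.725000 + 1.950000)/2 = 1.837500
  f(c_3) = f(1.837500) = 0.045895
  f(a) × f(c) ≥ 0, new interval: [1.837500, 1.950000]
Iteration 4:
  c_4 = (1.837500 + 1.950000)/2 = 1.893750
  f(c_4) = f(1.893750) = 0.001427
  f(a) × f(c) ≥ 0, new interval: [1.893750, 1.950000]
Iteration 5:
  c_5 = (1.893750 + 1.950000)/2 = 1.921875
  f(c_5) = f(1.921875) = -0.021935
  f(a) × f(c) < 0, new interval: [1.893750, 1.921875]

After 5 iteration(s), the approximation is c_5 = 1.921875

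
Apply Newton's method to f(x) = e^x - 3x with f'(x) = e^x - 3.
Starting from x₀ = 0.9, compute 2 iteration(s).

f(x) = e^x - 3x
f'(x) = e^x - 3
x₀ = 0.9

Newton-Raphson formula: x_{n+1} = x_n - f(x_n)/f'(x_n)

Iteration 1:
  f(0.900000) = -0.240397
  f'(0.900000) = -0.540397
  x_1 = 0.900000 - (-0.240397)/(-0.540397) = 0.455148
Iteration 2:
  f(0.455148) = 0.210963
  f'(0.455148) = -1.423594
  x_2 = 0.455148 - 0.210963/(-1.423594) = 0.603338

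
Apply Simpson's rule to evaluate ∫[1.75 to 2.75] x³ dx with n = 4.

f(x) = x³
a = 1.75, b = 2.75, n = 4
h = (b - a)/n = 0.250000

Simpson's rule: (h/3)[f(x₀) + 4f(x₁) + 2f(x₂) + ... + f(xₙ)]

x_0 = 1.7500, f(x_0) = 5.359375, coefficient = 1
x_1 = 2.0000, f(x_1) = 8.000000, coefficient = 4
x_2 = 2.2500, f(x_2) = 11.390625, coefficient = 2
x_3 = 2.5000, f(x_3) = 15.625000, coefficient = 4
x_4 = 2.7500, f(x_4) = 20.796875, coefficient = 1

I ≈ (0.250000/3) × 143.437500 = 11.953125
Exact value: 11.953125
Error: 0.000000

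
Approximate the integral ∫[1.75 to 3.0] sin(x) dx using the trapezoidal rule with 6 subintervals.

f(x) = sin(x)
a = 1.75, b = 3.0, n = 6
h = (b - a)/n = 0.208333

Trapezoidal rule: (h/2)[f(x₀) + 2f(x₁) + 2f(x₂) + ... + f(xₙ)]

x_0 = 1.7500, f(x_0) = 0.983986, coefficient = 1
x_1 = 1.9583, f(x_1) = 0.925843, coefficient = 2
x_2 = 2.1667, f(x_2) = 0.827660, coefficient = 2
x_3 = 2.3750, f(x_3) = 0.693685, coefficient = 2
x_4 = 2.5833, f(x_4) = 0.529711, coefficient = 2
x_5 = 2.7917, f(x_5) = 0.342828, coefficient = 2
x_6 = 3.0000, f(x_6) = 0.141120, coefficient = 1

I ≈ (0.208333/2) × 7.764560 = 0.808808
Exact value: 0.811746
Error: 0.002938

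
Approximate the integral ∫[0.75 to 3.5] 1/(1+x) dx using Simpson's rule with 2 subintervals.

f(x) = 1/(1+x)
a = 0.75, b = 3.5, n = 2
h = (b - a)/n = 1.375000

Simpson's rule: (h/3)[f(x₀) + 4f(x₁) + 2f(x₂) + ... + f(xₙ)]

x_0 = 0.7500, f(x_0) = 0.571429, coefficient = 1
x_1 = 2.1250, f(x_1) = 0.320000, coefficient = 4
x_2 = 3.5000, f(x_2) = 0.222222, coefficient = 1

I ≈ (1.375000/3) × 2.073651 = 0.950423
Exact value: 0.944462
Error: 0.005962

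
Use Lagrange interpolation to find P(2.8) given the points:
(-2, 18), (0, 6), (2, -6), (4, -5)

Lagrange interpolation formula:
P(x) = Σ yᵢ × Lᵢ(x)
where Lᵢ(x) = Π_{j≠i} (x - xⱼ)/(xᵢ - xⱼ)

L_0(2.8) = (2.8 - 0)/(-2 - 0) × (2.8 - 2)/(-2 - 2) × (2.8 - 4)/(-2 - 4) = 0.056000
L_1(2.8) = (2.8 - (-2))/(0 - (-2)) × (2.8 - 2)/(0 - 2) × (2.8 - 4)/(0 - 4) = -0.288000
L_2(2.8) = (2.8 - (-2))/(2 - (-2)) × (2.8 - 0)/(2 - 0) × (2.8 - 4)/(2 - 4) = 1.008000
L_3(2.8) = (2.8 - (-2))/(4 - (-2)) × (2.8 - 0)/(4 - 0) × (2.8 - 2)/(4 - 2) = 0.224000

P(2.8) = 18×L_0(2.8) + 6×L_1(2.8) + (-6)×L_2(2.8) + (-5)×L_3(2.8)
P(2.8) = -7.888000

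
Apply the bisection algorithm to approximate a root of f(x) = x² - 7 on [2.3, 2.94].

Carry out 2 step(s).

f(x) = x² - 7
Initial interval: [2.3, 2.94]

Iteration 1:
  c_1 = (2.300000 + 2.940000)/2 = 2.620000
  f(c_1) = f(2.620000) = -0.135600
  f(a) × f(c) ≥ 0, new interval: [2.620000, 2.940000]
Iteration 2:
  c_2 = (2.620000 + 2.940000)/2 = 2.780000
  f(c_2) = f(2.780000) = 0.728400
  f(a) × f(c) < 0, new interval: [2.620000, 2.780000]

After 2 iteration(s), the approximation is c_2 = 2.780000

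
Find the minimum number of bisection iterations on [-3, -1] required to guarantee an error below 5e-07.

We need (b-a)/2^n ≤ 5e-07
(-1 - (-3))/2^n ≤ 5e-07
2/2^n ≤ 5e-07
2^n ≥ 4000000
n ≥ log₂(4000000) = 21.93
n ≥ 22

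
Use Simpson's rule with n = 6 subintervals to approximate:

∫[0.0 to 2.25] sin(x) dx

f(x) = sin(x)
a = 0.0, b = 2.25, n = 6
h = (b - a)/n = 0.375000

Simpson's rule: (h/3)[f(x₀) + 4f(x₁) + 2f(x₂) + ... + f(xₙ)]

x_0 = 0.0000, f(x_0) = 0.000000, coefficient = 1
x_1 = 0.3750, f(x_1) = 0.366273, coefficient = 4
x_2 = 0.7500, f(x_2) = 0.681639, coefficient = 2
x_3 = 1.1250, f(x_3) = 0.902268, coefficient = 4
x_4 = 1.5000, f(x_4) = 0.997495, coefficient = 2
x_5 = 1.8750, f(x_5) = 0.954086, coefficient = 4
x_6 = 2.2500, f(x_6) = 0.778073, coefficient = 1

I ≈ (0.375000/3) × 13.026844 = 1.628356
Exact value: 1.628174
Error: 0.000182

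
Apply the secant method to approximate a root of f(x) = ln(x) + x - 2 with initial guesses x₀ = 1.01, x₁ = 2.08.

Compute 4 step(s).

f(x) = ln(x) + x - 2
x₀ = 1.01, x₁ = 2.08

Secant formula: x_{n+1} = x_n - f(x_n)(x_n - x_{n-1})/(f(x_n) - f(x_{n-1}))

Iteration 1:
  f(1.010000) = -0.980050
  f(2.080000) = 0.812368
  x_2 = 2.080000 - 0.812368×(2.080000 - 1.010000)/(0.812368 - (-0.980050))
       = 1.595050
Iteration 2:
  f(2.080000) = 0.812368
  f(1.595050) = 0.061954
  x_3 = 1.595050 - 0.061954×(1.595050 - 2.080000)/(0.061954 - 0.812368)
       = 1.555012
Iteration 3:
  f(1.595050) = 0.061954
  f(1.555012) = -0.003505
  x_4 = 1.555012 - (-0.003505)×(1.555012 - 1.595050)/(-0.003505 - 0.061954)
       = 1.557156
Iteration 4:
  f(1.555012) = -0.003505
  f(1.557156) = 0.000016
  x_5 = 1.557156 - 0.000016×(1.557156 - 1.555012)/(0.000016 - (-0.003505))
       = 1.557146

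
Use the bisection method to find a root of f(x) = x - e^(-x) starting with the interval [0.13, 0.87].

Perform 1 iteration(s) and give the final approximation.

f(x) = x - e^(-x)
Initial interval: [0.13, 0.87]

Iteration 1:
  c_1 = (0.130000 + 0.870000)/2 = 0.500000
  f(c_1) = f(0.500000) = -0.106531
  f(a) × f(c) ≥ 0, new interval: [0.500000, 0.870000]

After 1 iteration(s), the approximation is c_1 = 0.500000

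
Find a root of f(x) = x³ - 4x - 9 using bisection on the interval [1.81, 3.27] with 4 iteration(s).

f(x) = x³ - 4x - 9
Initial interval: [1.81, 3.27]

Iteration 1:
  c_1 = (1.810000 + 3.270000)/2 = 2.540000
  f(c_1) = f(2.540000) = -2.772936
  f(a) × f(c) ≥ 0, new interval: [2.540000, 3.270000]
Iteration 2:
  c_2 = (2.540000 + 3.270000)/2 = 2.905000
  f(c_2) = f(2.905000) = 3.895368
  f(a) × f(c) < 0, new interval: [2.540000, 2.905000]
Iteration 3:
  c_3 = (2.540000 + 2.905000)/2 = 2.722500
  f(c_3) = f(2.722500) = 0.289187
  f(a) × f(c) < 0, new interval: [2.540000, 2.722500]
Iteration 4:
  c_4 = (2.540000 + 2.722500)/2 = 2.631250
  f(c_4) = f(2.631250) = -1.307602
  f(a) × f(c) ≥ 0, new interval: [2.631250, 2.722500]

After 4 iteration(s), the approximation is c_4 = 2.631250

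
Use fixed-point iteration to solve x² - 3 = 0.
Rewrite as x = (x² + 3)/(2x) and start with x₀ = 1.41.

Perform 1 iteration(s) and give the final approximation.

Equation: x² - 3 = 0
Fixed-point form: x = (x² + 3)/(2x)
x₀ = 1.41

x_1 = g(1.410000) = 1.768830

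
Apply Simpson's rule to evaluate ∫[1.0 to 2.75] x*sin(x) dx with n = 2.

f(x) = x*sin(x)
a = 1.0, b = 2.75, n = 2
h = (b - a)/n = 0.875000

Simpson's rule: (h/3)[f(x₀) + 4f(x₁) + 2f(x₂) + ... + f(xₙ)]

x_0 = 1.0000, f(x_0) = 0.841471, coefficient = 1
x_1 = 1.8750, f(x_1) = 1.788911, coefficient = 4
x_2 = 2.7500, f(x_2) = 1.049568, coefficient = 1

I ≈ (0.875000/3) × 9.046682 = 2.638616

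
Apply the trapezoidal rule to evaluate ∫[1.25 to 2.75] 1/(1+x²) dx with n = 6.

f(x) = 1/(1+x²)
a = 1.25, b = 2.75, n = 6
h = (b - a)/n = 0.250000

Trapezoidal rule: (h/2)[f(x₀) + 2f(x₁) + 2f(x₂) + ... + f(xₙ)]

x_0 = 1.2500, f(x_0) = 0.390244, coefficient = 1
x_1 = 1.5000, f(x_1) = 0.307692, coefficient = 2
x_2 = 1.7500, f(x_2) = 0.246154, coefficient = 2
x_3 = 2.0000, f(x_3) = 0.200000, coefficient = 2
x_4 = 2.2500, f(x_4) = 0.164948, coefficient = 2
x_5 = 2.5000, f(x_5) = 0.137931, coefficient = 2
x_6 = 2.7500, f(x_6) = 0.116788, coefficient = 1

I ≈ (0.250000/2) × 2.620484 = 0.327560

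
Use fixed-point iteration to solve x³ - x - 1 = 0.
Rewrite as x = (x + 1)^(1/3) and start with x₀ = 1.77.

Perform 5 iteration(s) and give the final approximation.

Equation: x³ - x - 1 = 0
Fixed-point form: x = (x + 1)^(1/3)
x₀ = 1.77

x_1 = g(1.770000) = 1.404408
x_2 = g(1.404408) = 1.339685
x_3 = g(1.339685) = 1.327555
x_4 = g(1.327555) = 1.325257
x_5 = g(1.325257) = 1.324820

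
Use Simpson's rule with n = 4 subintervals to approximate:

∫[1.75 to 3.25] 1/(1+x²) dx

f(x) = 1/(1+x²)
a = 1.75, b = 3.25, n = 4
h = (b - a)/n = 0.375000

Simpson's rule: (h/3)[f(x₀) + 4f(x₁) + 2f(x₂) + ... + f(xₙ)]

x_0 = 1.7500, f(x_0) = 0.246154, coefficient = 1
x_1 = 2.1250, f(x_1) = 0.181303, coefficient = 4
x_2 = 2.5000, f(x_2) = 0.137931, coefficient = 2
x_3 = 2.8750, f(x_3) = 0.107926, coefficient = 4
x_4 = 3.2500, f(x_4) = 0.086486, coefficient = 1

I ≈ (0.375000/3) × 1.765418 = 0.220677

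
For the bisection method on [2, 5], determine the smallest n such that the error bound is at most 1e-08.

We need (b-a)/2^n ≤ 1e-08
(5 - 2)/2^n ≤ 1e-08
3/2^n ≤ 1e-08
2^n ≥ 300000000
n ≥ log₂(300000000) = 28.16
n ≥ 29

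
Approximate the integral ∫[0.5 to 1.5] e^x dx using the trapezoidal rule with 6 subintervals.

f(x) = e^x
a = 0.5, b = 1.5, n = 6
h = (b - a)/n = 0.166667

Trapezoidal rule: (h/2)[f(x₀) + 2f(x₁) + 2f(x₂) + ... + f(xₙ)]

x_0 = 0.5000, f(x_0) = 1.648721, coefficient = 1
x_1 = 0.6667, f(x_1) = 1.947734, coefficient = 2
x_2 = 0.8333, f(x_2) = 2.300976, coefficient = 2
x_3 = 1.0000, f(x_3) = 2.718282, coefficient = 2
x_4 = 1.1667, f(x_4) = 3.211271, coefficient = 2
x_5 = 1.3333, f(x_5) = 3.793668, coefficient = 2
x_6 = 1.5000, f(x_6) = 4.481689, coefficient = 1

I ≈ (0.166667/2) × 34.074271 = 2.839523
Exact value: 2.832968
Error: 0.006555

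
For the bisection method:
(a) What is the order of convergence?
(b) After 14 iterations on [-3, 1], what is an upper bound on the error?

(a) Bisection has linear (order 1) convergence; the error is halved each step.

(b) Error bound = (b-a)/2^n = (1 - (-3))/2^{14}
    = 4/2^{14}

(a) 1 (linear); (b) error ≤ 2.44e-04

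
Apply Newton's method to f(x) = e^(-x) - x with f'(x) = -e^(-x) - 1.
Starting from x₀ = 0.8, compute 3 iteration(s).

f(x) = e^(-x) - x
f'(x) = -e^(-x) - 1
x₀ = 0.8

Newton-Raphson formula: x_{n+1} = x_n - f(x_n)/f'(x_n)

Iteration 1:
  f(0.800000) = -0.350671
  f'(0.800000) = -1.449329
  x_1 = 0.800000 - (-0.350671)/(-1.449329) = 0.558046
Iteration 2:
  f(0.558046) = 0.014280
  f'(0.558046) = -1.572326
  x_2 = 0.558046 - 0.014280/(-1.572326) = 0.567128
Iteration 3:
  f(0.567128) = 0.000024
  f'(0.567128) = -1.567152
  x_3 = 0.567128 - 0.000024/(-1.567152) = 0.567143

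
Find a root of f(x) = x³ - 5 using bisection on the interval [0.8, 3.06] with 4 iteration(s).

f(x) = x³ - 5
Initial interval: [0.8, 3.06]

Iteration 1:
  c_1 = (0.800000 + 3.060000)/2 = 1.930000
  f(c_1) = f(1.930000) = 2.189057
  f(a) × f(c) < 0, new interval: [0.800000, 1.930000]
Iteration 2:
  c_2 = (0.800000 + 1.930000)/2 = 1.365000
  f(c_2) = f(1.365000) = -2.456698
  f(a) × f(c) ≥ 0, new interval: [1.365000, 1.930000]
Iteration 3:
  c_3 = (1.365000 + 1.930000)/2 = 1.647500
  f(c_3) = f(1.647500) = -0.528263
  f(a) × f(c) ≥ 0, new interval: [1.647500, 1.930000]
Iteration 4:
  c_4 = (1.647500 + 1.930000)/2 = 1.788750
  f(c_4) = f(1.788750) = 0.723332
  f(a) × f(c) < 0, new interval: [1.647500, 1.788750]

After 4 iteration(s), the approximation is c_4 = 1.788750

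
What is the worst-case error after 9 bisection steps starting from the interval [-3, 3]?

Bisection error bound: |error| ≤ (b-a)/2^n
|error| ≤ (3 - (-3))/2^9 = 6/2^9
|error| ≤ 0.0117187500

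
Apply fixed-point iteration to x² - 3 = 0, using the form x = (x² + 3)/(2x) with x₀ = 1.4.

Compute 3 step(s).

Equation: x² - 3 = 0
Fixed-point form: x = (x² + 3)/(2x)
x₀ = 1.4

x_1 = g(1.400000) = 1.771429
x_2 = g(1.771429) = 1.732488
x_3 = g(1.732488) = 1.732051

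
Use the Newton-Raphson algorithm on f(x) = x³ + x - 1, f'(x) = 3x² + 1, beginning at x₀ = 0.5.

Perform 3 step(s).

f(x) = x³ + x - 1
f'(x) = 3x² + 1
x₀ = 0.5

Newton-Raphson formula: x_{n+1} = x_n - f(x_n)/f'(x_n)

Iteration 1:
  f(0.500000) = -0.375000
  f'(0.500000) = 1.750000
  x_1 = 0.500000 - (-0.375000)/1.750000 = 0.714286
Iteration 2:
  f(0.714286) = 0.078717
  f'(0.714286) = 2.530612
  x_2 = 0.714286 - 0.078717/2.530612 = 0.683180
Iteration 3:
  f(0.683180) = 0.002043
  f'(0.683180) = 2.400204
  x_3 = 0.683180 - 0.002043/2.400204 = 0.682328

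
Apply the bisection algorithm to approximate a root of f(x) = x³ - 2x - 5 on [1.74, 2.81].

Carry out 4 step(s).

f(x) = x³ - 2x - 5
Initial interval: [1.74, 2.81]

Iteration 1:
  c_1 = (1.740000 + 2.810000)/2 = 2.275000
  f(c_1) = f(2.275000) = 2.224547
  f(a) × f(c) < 0, new interval: [1.740000, 2.275000]
Iteration 2:
  c_2 = (1.740000 + 2.275000)/2 = 2.007500
  f(c_2) = f(2.007500) = -0.924662
  f(a) × f(c) ≥ 0, new interval: [2.007500, 2.275000]
Iteration 3:
  c_3 = (2.007500 + 2.275000)/2 = 2.141250
  f(c_3) = f(2.141250) = 0.535028
  f(a) × f(c) < 0, new interval: [2.007500, 2.141250]
Iteration 4:
  c_4 = (2.007500 + 2.141250)/2 = 2.074375
  f(c_4) = f(2.074375) = -0.222649
  f(a) × f(c) ≥ 0, new interval: [2.074375, 2.141250]

After 4 iteration(s), the approximation is c_4 = 2.074375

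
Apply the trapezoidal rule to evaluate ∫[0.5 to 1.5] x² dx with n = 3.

f(x) = x²
a = 0.5, b = 1.5, n = 3
h = (b - a)/n = 0.333333

Trapezoidal rule: (h/2)[f(x₀) + 2f(x₁) + 2f(x₂) + ... + f(xₙ)]

x_0 = 0.5000, f(x_0) = 0.250000, coefficient = 1
x_1 = 0.8333, f(x_1) = 0.694444, coefficient = 2
x_2 = 1.1667, f(x_2) = 1.361111, coefficient = 2
x_3 = 1.5000, f(x_3) = 2.250000, coefficient = 1

I ≈ (0.333333/2) × 6.611111 = 1.101852
Exact value: 1.083333
Error: 0.018519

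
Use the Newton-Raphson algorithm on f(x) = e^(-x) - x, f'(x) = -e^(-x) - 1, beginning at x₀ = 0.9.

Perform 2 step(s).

f(x) = e^(-x) - x
f'(x) = -e^(-x) - 1
x₀ = 0.9

Newton-Raphson formula: x_{n+1} = x_n - f(x_n)/f'(x_n)

Iteration 1:
  f(0.900000) = -0.493430
  f'(0.900000) = -1.406570
  x_1 = 0.900000 - (-0.493430)/(-1.406570) = 0.549196
Iteration 2:
  f(0.549196) = 0.028218
  f'(0.549196) = -1.577414
  x_2 = 0.549196 - 0.028218/(-1.577414) = 0.567085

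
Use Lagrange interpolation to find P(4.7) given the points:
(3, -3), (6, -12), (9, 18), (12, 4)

Lagrange interpolation formula:
P(x) = Σ yᵢ × Lᵢ(x)
where Lᵢ(x) = Π_{j≠i} (x - xⱼ)/(xᵢ - xⱼ)

L_0(4.7) = (4.7 - 6)/(3 - 6) × (4.7 - 9)/(3 - 9) × (4.7 - 12)/(3 - 12) = 0.251895
L_1(4.7) = (4.7 - 3)/(6 - 3) × (4.7 - 9)/(6 - 9) × (4.7 - 12)/(6 - 12) = 0.988204
L_2(4.7) = (4.7 - 3)/(9 - 3) × (4.7 - 6)/(9 - 6) × (4.7 - 12)/(9 - 12) = -0.298759
L_3(4.7) = (4.7 - 3)/(12 - 3) × (4.7 - 6)/(12 - 6) × (4.7 - 9)/(12 - 9) = 0.058660

P(4.7) = (-3)×L_0(4.7) + (-12)×L_1(4.7) + 18×L_2(4.7) + 4×L_3(4.7)
P(4.7) = -17.757154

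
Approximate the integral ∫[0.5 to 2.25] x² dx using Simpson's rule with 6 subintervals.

f(x) = x²
a = 0.5, b = 2.25, n = 6
h = (b - a)/n = 0.291667

Simpson's rule: (h/3)[f(x₀) + 4f(x₁) + 2f(x₂) + ... + f(xₙ)]

x_0 = 0.5000, f(x_0) = 0.250000, coefficient = 1
x_1 = 0.7917, f(x_1) = 0.626736, coefficient = 4
x_2 = 1.0833, f(x_2) = 1.173611, coefficient = 2
x_3 = 1.3750, f(x_3) = 1.890625, coefficient = 4
x_4 = 1.6667, f(x_4) = 2.777778, coefficient = 2
x_5 = 1.9583, f(x_5) = 3.835069, coefficient = 4
x_6 = 2.2500, f(x_6) = 5.062500, coefficient = 1

I ≈ (0.291667/3) × 38.625000 = 3.755208
Exact value: 3.755208
Error: 0.000000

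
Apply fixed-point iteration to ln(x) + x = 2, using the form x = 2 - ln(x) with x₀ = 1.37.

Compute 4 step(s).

Equation: ln(x) + x = 2
Fixed-point form: x = 2 - ln(x)
x₀ = 1.37

x_1 = g(1.370000) = 1.685189
x_2 = g(1.685189) = 1.478122
x_3 = g(1.478122) = 1.609228
x_4 = g(1.609228) = 1.524246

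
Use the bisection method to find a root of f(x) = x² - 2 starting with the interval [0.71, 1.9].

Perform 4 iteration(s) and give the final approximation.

f(x) = x² - 2
Initial interval: [0.71, 1.9]

Iteration 1:
  c_1 = (0.710000 + 1.900000)/2 = 1.305000
  f(c_1) = f(1.305000) = -0.296975
  f(a) × f(c) ≥ 0, new interval: [1.305000, 1.900000]
Iteration 2:
  c_2 = (1.305000 + 1.900000)/2 = 1.602500
  f(c_2) = f(1.602500) = 0.568006
  f(a) × f(c) < 0, new interval: [1.305000, 1.602500]
Iteration 3:
  c_3 = (1.305000 + 1.602500)/2 = 1.453750
  f(c_3) = f(1.453750) = 0.113389
  f(a) × f(c) < 0, new interval: [1.305000, 1.453750]
Iteration 4:
  c_4 = (1.305000 + 1.453750)/2 = 1.379375
  f(c_4) = f(1.379375) = -0.097325
  f(a) × f(c) ≥ 0, new interval: [1.379375, 1.453750]

After 4 iteration(s), the approximation is c_4 = 1.379375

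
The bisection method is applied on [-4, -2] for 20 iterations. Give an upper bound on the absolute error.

Bisection error bound: |error| ≤ (b-a)/2^n
|error| ≤ (-2 - (-4))/2^20 = 2/2^20
|error| ≤ 0.0000019073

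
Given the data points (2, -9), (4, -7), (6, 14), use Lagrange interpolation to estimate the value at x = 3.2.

Lagrange interpolation formula:
P(x) = Σ yᵢ × Lᵢ(x)
where Lᵢ(x) = Π_{j≠i} (x - xⱼ)/(xᵢ - xⱼ)

L_0(3.2) = (3.2 - 4)/(2 - 4) × (3.2 - 6)/(2 - 6) = 0.280000
L_1(3.2) = (3.2 - 2)/(4 - 2) × (3.2 - 6)/(4 - 6) = 0.840000
L_2(3.2) = (3.2 - 2)/(6 - 2) × (3.2 - 4)/(6 - 4) = -0.120000

P(3.2) = (-9)×L_0(3.2) + (-7)×L_1(3.2) + 14×L_2(3.2)
P(3.2) = -10.080000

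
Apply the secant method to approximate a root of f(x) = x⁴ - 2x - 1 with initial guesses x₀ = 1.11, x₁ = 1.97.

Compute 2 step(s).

f(x) = x⁴ - 2x - 1
x₀ = 1.11, x₁ = 1.97

Secant formula: x_{n+1} = x_n - f(x_n)(x_n - x_{n-1})/(f(x_n) - f(x_{n-1}))

Iteration 1:
  f(1.110000) = -1.701930
  f(1.970000) = 10.121385
  x_2 = 1.970000 - 10.121385×(1.970000 - 1.110000)/(10.121385 - (-1.701930))
       = 1.233794
Iteration 2:
  f(1.970000) = 10.121385
  f(1.233794) = -1.150348
  x_3 = 1.233794 - (-1.150348)×(1.233794 - 1.970000)/(-1.150348 - 10.121385)
       = 1.308929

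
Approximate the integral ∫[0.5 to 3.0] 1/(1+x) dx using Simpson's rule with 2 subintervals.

f(x) = 1/(1+x)
a = 0.5, b = 3.0, n = 2
h = (b - a)/n = 1.250000

Simpson's rule: (h/3)[f(x₀) + 4f(x₁) + 2f(x₂) + ... + f(xₙ)]

x_0 = 0.5000, f(x_0) = 0.666667, coefficient = 1
x_1 = 1.7500, f(x_1) = 0.363636, coefficient = 4
x_2 = 3.0000, f(x_2) = 0.250000, coefficient = 1

I ≈ (1.250000/3) × 2.371212 = 0.988005
Exact value: 0.980829
Error: 0.007176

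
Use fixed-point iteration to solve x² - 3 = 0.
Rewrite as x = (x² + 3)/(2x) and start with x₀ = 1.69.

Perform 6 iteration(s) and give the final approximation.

Equation: x² - 3 = 0
Fixed-point form: x = (x² + 3)/(2x)
x₀ = 1.69

x_1 = g(1.690000) = 1.732574
x_2 = g(1.732574) = 1.732051
x_3 = g(1.732051) = 1.732051
x_4 = g(1.732051) = 1.732051
x_5 = g(1.732051) = 1.732051
x_6 = g(1.732051) = 1.732051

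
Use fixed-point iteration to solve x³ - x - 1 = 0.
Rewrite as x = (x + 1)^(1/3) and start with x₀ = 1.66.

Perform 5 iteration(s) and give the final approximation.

Equation: x³ - x - 1 = 0
Fixed-point form: x = (x + 1)^(1/3)
x₀ = 1.66

x_1 = g(1.660000) = 1.385566
x_2 = g(1.385566) = 1.336176
x_3 = g(1.336176) = 1.326891
x_4 = g(1.326891) = 1.325131
x_5 = g(1.325131) = 1.324796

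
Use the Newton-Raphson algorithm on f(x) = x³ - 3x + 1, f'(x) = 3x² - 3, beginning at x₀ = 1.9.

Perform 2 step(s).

f(x) = x³ - 3x + 1
f'(x) = 3x² - 3
x₀ = 1.9

Newton-Raphson formula: x_{n+1} = x_n - f(x_n)/f'(x_n)

Iteration 1:
  f(1.900000) = 2.159000
  f'(1.900000) = 7.830000
  x_1 = 1.900000 - 2.159000/7.830000 = 1.624266
Iteration 2:
  f(1.624266) = 0.412404
  f'(1.624266) = 4.914717
  x_2 = 1.624266 - 0.412404/4.914717 = 1.540354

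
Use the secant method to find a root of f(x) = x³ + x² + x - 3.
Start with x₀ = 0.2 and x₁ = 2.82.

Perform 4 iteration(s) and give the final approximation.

f(x) = x³ + x² + x - 3
x₀ = 0.2, x₁ = 2.82

Secant formula: x_{n+1} = x_n - f(x_n)(x_n - x_{n-1})/(f(x_n) - f(x_{n-1}))

Iteration 1:
  f(0.200000) = -2.752000
  f(2.820000) = 30.198168
  x_2 = 2.820000 - 30.198168×(2.820000 - 0.200000)/(30.198168 - (-2.752000))
       = 0.418823
Iteration 2:
  f(2.820000) = 30.198168
  f(0.418823) = -2.332298
  x_3 = 0.418823 - (-2.332298)×(0.418823 - 2.820000)/(-2.332298 - 30.198168)
       = 0.590977
Iteration 3:
  f(0.418823) = -2.332298
  f(0.590977) = -1.853368
  x_4 = 0.590977 - (-1.853368)×(0.590977 - 0.418823)/(-1.853368 - (-2.332298))
       = 1.257182
Iteration 4:
  f(0.590977) = -1.853368
  f(1.257182) = 1.824671
  x_5 = 1.257182 - 1.824671×(1.257182 - 0.590977)/(1.824671 - (-1.853368))
       = 0.926678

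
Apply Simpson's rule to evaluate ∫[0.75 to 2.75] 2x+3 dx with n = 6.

f(x) = 2x+3
a = 0.75, b = 2.75, n = 6
h = (b - a)/n = 0.333333

Simpson's rule: (h/3)[f(x₀) + 4f(x₁) + 2f(x₂) + ... + f(xₙ)]

x_0 = 0.7500, f(x_0) = 4.500000, coefficient = 1
x_1 = 1.0833, f(x_1) = 5.166667, coefficient = 4
x_2 = 1.4167, f(x_2) = 5.833333, coefficient = 2
x_3 = 1.7500, f(x_3) = 6.500000, coefficient = 4
x_4 = 2.0833, f(x_4) = 7.166667, coefficient = 2
x_5 = 2.4167, f(x_5) = 7.833333, coefficient = 4
x_6 = 2.7500, f(x_6) = 8.500000, coefficient = 1

I ≈ (0.333333/3) × 117.000000 = 13.000000
Exact value: 13.000000
Error: 0.000000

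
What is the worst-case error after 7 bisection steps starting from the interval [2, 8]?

Bisection error bound: |error| ≤ (b-a)/2^n
|error| ≤ (8 - 2)/2^7 = 6/2^7
|error| ≤ 0.0468750000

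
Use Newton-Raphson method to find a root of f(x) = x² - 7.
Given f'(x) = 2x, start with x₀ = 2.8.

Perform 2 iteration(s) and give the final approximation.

f(x) = x² - 7
f'(x) = 2x
x₀ = 2.8

Newton-Raphson formula: x_{n+1} = x_n - f(x_n)/f'(x_n)

Iteration 1:
  f(2.800000) = 0.840000
  f'(2.800000) = 5.600000
  x_1 = 2.800000 - 0.840000/5.600000 = 2.650000
Iteration 2:
  f(2.650000) = 0.022500
  f'(2.650000) = 5.300000
  x_2 = 2.650000 - 0.022500/5.300000 = 2.645755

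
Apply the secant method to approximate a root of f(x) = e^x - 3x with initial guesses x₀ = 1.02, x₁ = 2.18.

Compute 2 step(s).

f(x) = e^x - 3x
x₀ = 1.02, x₁ = 2.18

Secant formula: x_{n+1} = x_n - f(x_n)(x_n - x_{n-1})/(f(x_n) - f(x_{n-1}))

Iteration 1:
  f(1.020000) = -0.286805
  f(2.180000) = 2.306306
  x_2 = 2.180000 - 2.306306×(2.180000 - 1.020000)/(2.306306 - (-0.286805))
       = 1.148299
Iteration 2:
  f(2.180000) = 2.306306
  f(1.148299) = -0.292072
  x_3 = 1.148299 - (-0.292072)×(1.148299 - 2.180000)/(-0.292072 - 2.306306)
       = 1.264268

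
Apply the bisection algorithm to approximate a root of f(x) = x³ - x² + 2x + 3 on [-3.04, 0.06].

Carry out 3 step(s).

f(x) = x³ - x² + 2x + 3
Initial interval: [-3.04, 0.06]

Iteration 1:
  c_1 = (-3.040000 + 0.060000)/2 = -1.490000
  f(c_1) = f(-1.490000) = -5.508049
  f(a) × f(c) ≥ 0, new interval: [-1.490000, 0.060000]
Iteration 2:
  c_2 = (-1.490000 + 0.060000)/2 = -0.715000
  f(c_2) = f(-0.715000) = 0.693249
  f(a) × f(c) < 0, new interval: [-1.490000, -0.715000]
Iteration 3:
  c_3 = (-1.490000 + (-0.715000))/2 = -1.102500
  f(c_3) = f(-1.102500) = -1.760602
  f(a) × f(c) ≥ 0, new interval: [-1.102500, -0.715000]

After 3 iteration(s), the approximation is c_3 = -1.102500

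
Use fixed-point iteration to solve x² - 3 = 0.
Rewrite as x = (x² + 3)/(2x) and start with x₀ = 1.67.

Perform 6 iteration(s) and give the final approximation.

Equation: x² - 3 = 0
Fixed-point form: x = (x² + 3)/(2x)
x₀ = 1.67

x_1 = g(1.670000) = 1.733204
x_2 = g(1.733204) = 1.732051
x_3 = g(1.732051) = 1.732051
x_4 = g(1.732051) = 1.732051
x_5 = g(1.732051) = 1.732051
x_6 = g(1.732051) = 1.732051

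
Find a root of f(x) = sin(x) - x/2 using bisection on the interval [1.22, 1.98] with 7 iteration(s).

f(x) = sin(x) - x/2
Initial interval: [1.22, 1.98]

Iteration 1:
  c_1 = (1.220000 + 1.980000)/2 = 1.600000
  f(c_1) = f(1.600000) = 0.199574
  f(a) × f(c) ≥ 0, new interval: [1.600000, 1.980000]
Iteration 2:
  c_2 = (1.600000 + 1.980000)/2 = 1.790000
  f(c_2) = f(1.790000) = 0.081071
  f(a) × f(c) ≥ 0, new interval: [1.790000, 1.980000]
Iteration 3:
  c_3 = (1.790000 + 1.980000)/2 = 1.885000
  f(c_3) = f(1.885000) = 0.008543
  f(a) × f(c) ≥ 0, new interval: [1.885000, 1.980000]
Iteration 4:
  c_4 = (1.885000 + 1.980000)/2 = 1.932500
  f(c_4) = f(1.932500) = -0.030955
  f(a) × f(c) < 0, new interval: [1.885000, 1.932500]
Iteration 5:
  c_5 = (1.885000 + 1.932500)/2 = 1.908750
  f(c_5) = f(1.908750) = -0.010940
  f(a) × f(c) < 0, new interval: [1.885000, 1.908750]
Iteration 6:
  c_6 = (1.885000 + 1.908750)/2 = 1.896875
  f(c_6) = f(1.896875) = -0.001132
  f(a) × f(c) < 0, new interval: [1.885000, 1.896875]
Iteration 7:
  c_7 = (1.885000 + 1.896875)/2 = 1.890938
  f(c_7) = f(1.890938) = 0.003722
  f(a) × f(c) ≥ 0, new interval: [1.890938, 1.896875]

After 7 iteration(s), the approximation is c_7 = 1.890938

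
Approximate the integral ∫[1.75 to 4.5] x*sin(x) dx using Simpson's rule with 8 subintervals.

f(x) = x*sin(x)
a = 1.75, b = 4.5, n = 8
h = (b - a)/n = 0.343750

Simpson's rule: (h/3)[f(x₀) + 4f(x₁) + 2f(x₂) + ... + f(xₙ)]

x_0 = 1.7500, f(x_0) = 1.721975, coefficient = 1
x_1 = 2.0938, f(x_1) = 1.813916, coefficient = 4
x_2 = 2.4375, f(x_2) = 1.577897, coefficient = 2
x_3 = 2.7812, f(x_3) = 0.980655, coefficient = 4
x_4 = 3.1250, f(x_4) = 0.051850, coefficient = 2
x_5 = 3.4688, f(x_5) = -1.114691, coefficient = 4
x_6 = 3.8125, f(x_6) = -2.370220, coefficient = 2
x_7 = 4.1562, f(x_7) = -3.529902, coefficient = 4
x_8 = 4.5000, f(x_8) = -4.398886, coefficient = 1

I ≈ (0.343750/3) × -11.557947 = -1.324348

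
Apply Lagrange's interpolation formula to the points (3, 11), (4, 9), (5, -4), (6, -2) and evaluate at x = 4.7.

Lagrange interpolation formula:
P(x) = Σ yᵢ × Lᵢ(x)
where Lᵢ(x) = Π_{j≠i} (x - xⱼ)/(xᵢ - xⱼ)

L_0(4.7) = (4.7 - 4)/(3 - 4) × (4.7 - 5)/(3 - 5) × (4.7 - 6)/(3 - 6) = -0.045500
L_1(4.7) = (4.7 - 3)/(4 - 3) × (4.7 - 5)/(4 - 5) × (4.7 - 6)/(4 - 6) = 0.331500
L_2(4.7) = (4.7 - 3)/(5 - 3) × (4.7 - 4)/(5 - 4) × (4.7 - 6)/(5 - 6) = 0.773500
L_3(4.7) = (4.7 - 3)/(6 - 3) × (4.7 - 4)/(6 - 4) × (4.7 - 5)/(6 - 5) = -0.059500

P(4.7) = 11×L_0(4.7) + 9×L_1(4.7) + (-4)×L_2(4.7) + (-2)×L_3(4.7)
P(4.7) = -0.492000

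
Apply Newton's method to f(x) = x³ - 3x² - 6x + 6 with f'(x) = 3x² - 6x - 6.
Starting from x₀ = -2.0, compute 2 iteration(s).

f(x) = x³ - 3x² - 6x + 6
f'(x) = 3x² - 6x - 6
x₀ = -2.0

Newton-Raphson formula: x_{n+1} = x_n - f(x_n)/f'(x_n)

Iteration 1:
  f(-2.000000) = -2.000000
  f'(-2.000000) = 18.000000
  x_1 = -2.000000 - (-2.000000)/18.000000 = -1.888889
Iteration 2:
  f(-1.888889) = -0.109739
  f'(-1.888889) = 16.037037
  x_2 = -1.888889 - (-0.109739)/16.037037 = -1.882046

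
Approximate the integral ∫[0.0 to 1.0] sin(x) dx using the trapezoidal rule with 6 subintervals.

f(x) = sin(x)
a = 0.0, b = 1.0, n = 6
h = (b - a)/n = 0.166667

Trapezoidal rule: (h/2)[f(x₀) + 2f(x₁) + 2f(x₂) + ... + f(xₙ)]

x_0 = 0.0000, f(x_0) = 0.000000, coefficient = 1
x_1 = 0.1667, f(x_1) = 0.165896, coefficient = 2
x_2 = 0.3333, f(x_2) = 0.327195, coefficient = 2
x_3 = 0.5000, f(x_3) = 0.479426, coefficient = 2
x_4 = 0.6667, f(x_4) = 0.618370, coefficient = 2
x_5 = 0.8333, f(x_5) = 0.740177, coefficient = 2
x_6 = 1.0000, f(x_6) = 0.841471, coefficient = 1

I ≈ (0.166667/2) × 5.503597 = 0.458633
Exact value: 0.459698
Error: 0.001065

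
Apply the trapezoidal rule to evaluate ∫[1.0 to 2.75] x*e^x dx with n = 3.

f(x) = x*e^x
a = 1.0, b = 2.75, n = 3
h = (b - a)/n = 0.583333

Trapezoidal rule: (h/2)[f(x₀) + 2f(x₁) + 2f(x₂) + ... + f(xₙ)]

x_0 = 1.0000, f(x_0) = 2.718282, coefficient = 1
x_1 = 1.5833, f(x_1) = 7.712679, coefficient = 2
x_2 = 2.1667, f(x_2) = 18.913133, coefficient = 2
x_3 = 2.7500, f(x_3) = 43.017238, coefficient = 1

I ≈ (0.583333/2) × 98.987145 = 28.871251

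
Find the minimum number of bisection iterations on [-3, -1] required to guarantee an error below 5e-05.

We need (b-a)/2^n ≤ 5e-05
(-1 - (-3))/2^n ≤ 5e-05
2/2^n ≤ 5e-05
2^n ≥ 40000
n ≥ log₂(40000) = 15.29
n ≥ 16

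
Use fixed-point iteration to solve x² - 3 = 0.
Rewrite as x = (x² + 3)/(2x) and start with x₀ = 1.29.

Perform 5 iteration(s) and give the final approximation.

Equation: x² - 3 = 0
Fixed-point form: x = (x² + 3)/(2x)
x₀ = 1.29

x_1 = g(1.290000) = 1.807791
x_2 = g(1.807791) = 1.733637
x_3 = g(1.733637) = 1.732052
x_4 = g(1.732052) = 1.732051
x_5 = g(1.732051) = 1.732051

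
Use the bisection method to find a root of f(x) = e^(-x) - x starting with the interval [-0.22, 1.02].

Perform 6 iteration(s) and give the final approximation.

f(x) = e^(-x) - x
Initial interval: [-0.22, 1.02]

Iteration 1:
  c_1 = (-0.220000 + 1.020000)/2 = 0.400000
  f(c_1) = f(0.400000) = 0.270320
  f(a) × f(c) ≥ 0, new interval: [0.400000, 1.020000]
Iteration 2:
  c_2 = (0.400000 + 1.020000)/2 = 0.710000
  f(c_2) = f(0.710000) = -0.218356
  f(a) × f(c) < 0, new interval: [0.400000, 0.710000]
Iteration 3:
  c_3 = (0.400000 + 0.710000)/2 = 0.555000
  f(c_3) = f(0.555000) = 0.019072
  f(a) × f(c) ≥ 0, new interval: [0.555000, 0.710000]
Iteration 4:
  c_4 = (0.555000 + 0.710000)/2 = 0.632500
  f(c_4) = f(0.632500) = -0.101238
  f(a) × f(c) < 0, new interval: [0.555000, 0.632500]
Iteration 5:
  c_5 = (0.555000 + 0.632500)/2 = 0.593750
  f(c_5) = f(0.593750) = -0.041498
  f(a) × f(c) < 0, new interval: [0.555000, 0.593750]
Iteration 6:
  c_6 = (0.555000 + 0.593750)/2 = 0.574375
  f(c_6) = f(0.574375) = -0.011318
  f(a) × f(c) < 0, new interval: [0.555000, 0.574375]

After 6 iteration(s), the approximation is c_6 = 0.574375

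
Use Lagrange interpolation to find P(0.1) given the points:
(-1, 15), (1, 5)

Lagrange interpolation formula:
P(x) = Σ yᵢ × Lᵢ(x)
where Lᵢ(x) = Π_{j≠i} (x - xⱼ)/(xᵢ - xⱼ)

L_0(0.1) = (0.1 - 1)/(-1 - 1) = 0.450000
L_1(0.1) = (0.1 - (-1))/(1 - (-1)) = 0.550000

P(0.1) = 15×L_0(0.1) + 5×L_1(0.1)
P(0.1) = 9.500000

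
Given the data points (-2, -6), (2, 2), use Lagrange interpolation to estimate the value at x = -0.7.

Lagrange interpolation formula:
P(x) = Σ yᵢ × Lᵢ(x)
where Lᵢ(x) = Π_{j≠i} (x - xⱼ)/(xᵢ - xⱼ)

L_0(-0.7) = (-0.7 - 2)/(-2 - 2) = 0.675000
L_1(-0.7) = (-0.7 - (-2))/(2 - (-2)) = 0.325000

P(-0.7) = (-6)×L_0(-0.7) + 2×L_1(-0.7)
P(-0.7) = -3.400000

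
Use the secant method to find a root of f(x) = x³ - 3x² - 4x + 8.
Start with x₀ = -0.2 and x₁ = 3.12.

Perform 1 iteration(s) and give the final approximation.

f(x) = x³ - 3x² - 4x + 8
x₀ = -0.2, x₁ = 3.12

Secant formula: x_{n+1} = x_n - f(x_n)(x_n - x_{n-1})/(f(x_n) - f(x_{n-1}))

Iteration 1:
  f(-0.200000) = 8.672000
  f(3.120000) = -3.311872
  x_2 = 3.120000 - (-3.311872)×(3.120000 - (-0.200000))/(-3.311872 - 8.672000)
       = 2.202482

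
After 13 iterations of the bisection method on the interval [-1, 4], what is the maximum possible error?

Bisection error bound: |error| ≤ (b-a)/2^n
|error| ≤ (4 - (-1))/2^13 = 5/2^13
|error| ≤ 0.0006103516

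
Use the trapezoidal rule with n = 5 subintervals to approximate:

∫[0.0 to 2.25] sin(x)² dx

f(x) = sin(x)²
a = 0.0, b = 2.25, n = 5
h = (b - a)/n = 0.450000

Trapezoidal rule: (h/2)[f(x₀) + 2f(x₁) + 2f(x₂) + ... + f(xₙ)]

x_0 = 0.0000, f(x_0) = 0.000000, coefficient = 1
x_1 = 0.4500, f(x_1) = 0.189195, coefficient = 2
x_2 = 0.9000, f(x_2) = 0.613601, coefficient = 2
x_3 = 1.3500, f(x_3) = 0.952036, coefficient = 2
x_4 = 1.8000, f(x_4) = 0.948379, coefficient = 2
x_5 = 2.2500, f(x_5) = 0.605398, coefficient = 1

I ≈ (0.450000/2) × 6.011821 = 1.352660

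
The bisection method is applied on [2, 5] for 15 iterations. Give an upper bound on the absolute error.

Bisection error bound: |error| ≤ (b-a)/2^n
|error| ≤ (5 - 2)/2^15 = 3/2^15
|error| ≤ 0.0000915527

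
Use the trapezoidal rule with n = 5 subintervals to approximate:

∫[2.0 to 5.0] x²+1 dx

f(x) = x²+1
a = 2.0, b = 5.0, n = 5
h = (b - a)/n = 0.600000

Trapezoidal rule: (h/2)[f(x₀) + 2f(x₁) + 2f(x₂) + ... + f(xₙ)]

x_0 = 2.0000, f(x_0) = 5.000000, coefficient = 1
x_1 = 2.6000, f(x_1) = 7.760000, coefficient = 2
x_2 = 3.2000, f(x_2) = 11.240000, coefficient = 2
x_3 = 3.8000, f(x_3) = 15.440000, coefficient = 2
x_4 = 4.4000, f(x_4) = 20.360000, coefficient = 2
x_5 = 5.0000, f(x_5) = 26.000000, coefficient = 1

I ≈ (0.600000/2) × 140.600000 = 42.180000
Exact value: 42.000000
Error: 0.180000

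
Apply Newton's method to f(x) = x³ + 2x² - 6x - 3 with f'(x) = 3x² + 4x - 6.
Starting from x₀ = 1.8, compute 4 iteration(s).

f(x) = x³ + 2x² - 6x - 3
f'(x) = 3x² + 4x - 6
x₀ = 1.8

Newton-Raphson formula: x_{n+1} = x_n - f(x_n)/f'(x_n)

Iteration 1:
  f(1.800000) = -1.488000
  f'(1.800000) = 10.920000
  x_1 = 1.800000 - (-1.488000)/10.920000 = 1.936264
Iteration 2:
  f(1.936264) = 0.139932
  f'(1.936264) = 12.992407
  x_2 = 1.936264 - 0.139932/12.992407 = 1.925493
Iteration 3:
  f(1.925493) = 0.000905
  f'(1.925493) = 12.824549
  x_3 = 1.925493 - 0.000905/12.824549 = 1.925423
Iteration 4:
  f(1.925423) = 0.000000
  f'(1.925423) = 12.823452
  x_4 = 1.925423 - 0.000000/12.823452 = 1.925423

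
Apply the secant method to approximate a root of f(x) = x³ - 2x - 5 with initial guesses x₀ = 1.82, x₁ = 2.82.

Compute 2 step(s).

f(x) = x³ - 2x - 5
x₀ = 1.82, x₁ = 2.82

Secant formula: x_{n+1} = x_n - f(x_n)(x_n - x_{n-1})/(f(x_n) - f(x_{n-1}))

Iteration 1:
  f(1.820000) = -2.611432
  f(2.820000) = 11.785768
  x_2 = 2.820000 - 11.785768×(2.820000 - 1.820000)/(11.785768 - (-2.611432))
       = 2.001385
Iteration 2:
  f(2.820000) = 11.785768
  f(2.001385) = -0.986141
  x_3 = 2.001385 - (-0.986141)×(2.001385 - 2.820000)/(-0.986141 - 11.785768)
       = 2.064591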